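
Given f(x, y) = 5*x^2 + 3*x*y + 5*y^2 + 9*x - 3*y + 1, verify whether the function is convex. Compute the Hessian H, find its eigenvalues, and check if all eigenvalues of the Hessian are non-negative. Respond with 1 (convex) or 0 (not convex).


The Hessian of f(x,y) = 5*x^2 + 3*x*y + 5*y^2 + 9*x - 3*y + 1 is:
H = [[10, 3], [3, 10]]
Trace = 10 + 10 = 20
Determinant = 10*10 - (3)^2 = 91
Discriminant = (20)^2 - 4*91 = 36.0
Eigenvalues: lambda_1 = 7.0, lambda_2 = 13.0
The function is convex.

1


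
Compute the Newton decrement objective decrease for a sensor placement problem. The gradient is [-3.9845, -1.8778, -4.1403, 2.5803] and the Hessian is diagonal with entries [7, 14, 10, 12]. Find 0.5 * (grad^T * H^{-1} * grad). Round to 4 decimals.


Step 1: H is diagonal, so H^(-1) * g = [-0.5692, -0.1341, -0.414, 0.215].
Step 2: g^T H^(-1) g = sum_i g_i^2 / H_ii
  = (-3.9845)^2/7 + (-1.8778)^2/14 + (-4.1403)^2/10 + (2.5803)^2/12
  = 2.268 + 0.2519 + 1.7142 + 0.5548 = 4.7889
Step 3: Objective decrease = 0.5 * g^T H^(-1) g = 2.3945


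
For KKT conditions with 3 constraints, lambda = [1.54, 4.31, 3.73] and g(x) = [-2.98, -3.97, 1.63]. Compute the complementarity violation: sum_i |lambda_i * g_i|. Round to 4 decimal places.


KKT complementary slackness check:
lambda_1 * g_1 = 1.54 * -2.98 = -4.5892
lambda_2 * g_2 = 4.31 * -3.97 = -17.1107
lambda_3 * g_3 = 3.73 * 1.63 = 6.0799
Total violation = 4.5892 + 17.1107 + 6.0799 = 27.7798


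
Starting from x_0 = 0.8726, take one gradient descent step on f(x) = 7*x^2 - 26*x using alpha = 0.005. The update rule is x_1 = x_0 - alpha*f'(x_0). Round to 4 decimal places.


We compute the gradient at x_0 and apply the update.
f'(x) = 14*x - 26
f'(0.8726) = 14*0.8726 - 26 = -13.7836
x_1 = 0.8726 - 0.005*-13.7836 = 0.9415


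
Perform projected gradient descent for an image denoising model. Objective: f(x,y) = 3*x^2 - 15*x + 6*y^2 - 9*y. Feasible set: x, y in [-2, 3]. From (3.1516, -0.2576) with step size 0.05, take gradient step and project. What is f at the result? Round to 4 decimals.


Step 1: Compute gradient at (3.1516, -0.2576).
grad_x = 2*3*3.1516 - 15 = 3.9096
grad_y = 2*6*-0.2576 - 9 = -12.0912
Step 2: Gradient step.
x_raw = 3.1516 - 0.05*3.9096 = 2.9561
y_raw = -0.2576 - 0.05*-12.0912 = 0.347
Step 3: Project onto [-2, 3].
x_proj = clip(2.9561) = 2.9561
y_proj = clip(0.347) = 0.347
Step 4: Evaluate f.
f(2.9561, 0.347) = -20.5262


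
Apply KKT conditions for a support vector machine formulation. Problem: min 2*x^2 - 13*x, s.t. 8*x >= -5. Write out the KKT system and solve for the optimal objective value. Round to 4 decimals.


Step 1: Try lambda = 0 (constraint inactive).
Stationarity: 2*2*x - 13 = 0
x* = 13/(2*2) = 3.25
Check constraint: 8*3.25 = 26.0 >= -5 -- satisfied.
Step 2: Compute optimal value.
f(x*) = 2*3.25^2 - 13*3.25 = -21.125


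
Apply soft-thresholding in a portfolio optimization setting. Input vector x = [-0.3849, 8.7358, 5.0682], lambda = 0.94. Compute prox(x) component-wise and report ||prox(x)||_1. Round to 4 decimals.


Soft-thresholding with lambda = 0.94:
prox(-0.3849) = sign(-0.3849)*max(|-0.3849| - 0.94, 0) = 0.0
prox(8.7358) = sign(8.7358)*max(|8.7358| - 0.94, 0) = 7.7958
prox(5.0682) = sign(5.0682)*max(|5.0682| - 0.94, 0) = 4.1282
prox(x) = [0.0, 7.7958, 4.1282]
||prox(x)||_1 = 0.0 + 7.7958 + 4.1282 = 11.924


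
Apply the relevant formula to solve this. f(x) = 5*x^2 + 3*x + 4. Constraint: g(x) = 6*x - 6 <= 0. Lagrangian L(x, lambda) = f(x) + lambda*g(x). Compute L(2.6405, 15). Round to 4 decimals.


Step 1: Evaluate f(x).
f(2.6405) = 5*2.6405^2 + 3*2.6405 + 4 = 46.7827
Step 2: Evaluate g(x).
g(2.6405) = 6*2.6405 - 6 = 9.843
Step 3: Compute Lagrangian.
L = 46.7827 + 15*9.843 = 194.4277


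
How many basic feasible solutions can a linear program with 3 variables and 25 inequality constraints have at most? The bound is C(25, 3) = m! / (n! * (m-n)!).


Each vertex corresponds to some choice of n active constraints out of m, so the number of vertices is at most C(m, n) = m! / (n!(m-n)!).
m = 25, n = 3
Numerator: 25 * 24 * 23
Denominator: 3! = 6
C(25, 3) = 2300


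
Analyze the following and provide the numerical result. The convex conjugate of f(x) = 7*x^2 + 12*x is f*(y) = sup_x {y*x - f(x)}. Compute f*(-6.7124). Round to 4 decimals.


f*(y) = sup_x {y*x - a*x^2 - b*x} = sup_x {(y-b)*x - a*x^2}
FOC: (y - b) - 2a*x = 0 => x* = (y - b)/(2a)
x* = (-6.7124 - 12)/(2*7) = -1.3366
f*(-6.7124) = (y-b)^2/(4a) = (-6.7124 - 12)^2/(4*7)
= 350.1539/28 = 12.5055


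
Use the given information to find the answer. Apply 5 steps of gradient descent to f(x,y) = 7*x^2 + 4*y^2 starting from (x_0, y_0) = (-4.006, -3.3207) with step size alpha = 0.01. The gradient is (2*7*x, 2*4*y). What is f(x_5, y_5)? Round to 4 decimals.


Gradient descent on f(x,y) = 7*x^2 + 4*y^2.
Starting point: (-4.006, -3.3207), alpha = 0.01
Step 1: grad_x = 2*7*-4.006 = -56.084, grad_y = 2*4*-3.3207 = -26.5656
  x_1 = -4.006 - 0.01*-56.084 = -3.4452
  y_1 = -3.3207 - 0.01*-26.5656 = -3.055
Step 2: grad_x = 2*7*-3.4452 = -48.2322, grad_y = 2*4*-3.055 = -24.4404
  x_2 = -3.4452 - 0.01*-48.2322 = -2.9628
  y_2 = -3.055 - 0.01*-24.4404 = -2.8106
Step 3: grad_x = 2*7*-2.9628 = -41.4797, grad_y = 2*4*-2.8106 = -22.4851
  x_3 = -2.9628 - 0.01*-41.4797 = -2.548
  y_3 = -2.8106 - 0.01*-22.4851 = -2.5858
Step 4: grad_x = 2*7*-2.548 = -35.6726, grad_y = 2*4*-2.5858 = -20.6863
  x_4 = -2.548 - 0.01*-35.6726 = -2.1913
  y_4 = -2.5858 - 0.01*-20.6863 = -2.3789
Step 5: grad_x = 2*7*-2.1913 = -30.6784, grad_y = 2*4*-2.3789 = -19.0314
  x_5 = -2.1913 - 0.01*-30.6784 = -1.8845
  y_5 = -2.3789 - 0.01*-19.0314 = -2.1886
f(-1.8845, -2.1886) = 7*(-1.8845)^2 + 4*(-2.1886)^2 = 44.0203


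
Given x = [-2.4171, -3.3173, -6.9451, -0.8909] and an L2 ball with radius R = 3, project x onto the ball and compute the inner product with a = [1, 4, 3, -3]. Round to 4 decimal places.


Step 1: Compute ||x|| (intermediates to 6 decimals).
||x|| = sqrt((-2.4171)^2 + (-3.3173)^2 + (-6.9451)^2 + (-0.8909)^2) = 8.11634
Step 2: Project.
Since ||x|| > R, scale = R/||x|| = 3/8.11634 = 0.369625, proj(x) = scale * x
proj(x) = [-0.893421, -1.226157, -2.567083, -0.329299]
Step 3: Dot product.
a^T * proj(x) = 1*(-0.893421) + 4*(-1.226157) + 3*(-2.567083) - 3*(-0.329299) = -12.5114


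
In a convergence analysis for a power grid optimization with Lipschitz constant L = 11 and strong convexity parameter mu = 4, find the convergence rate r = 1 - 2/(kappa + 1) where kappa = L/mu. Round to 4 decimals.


Step 1: Compute the condition number.
kappa = L/mu = 11/4 = 2.75
Step 2: Compute the convergence rate.
r = 1 - 2/(kappa + 1) = 1 - 2*mu/(L + mu) = (L - mu)/(L + mu) = 7/15 = 0.4667


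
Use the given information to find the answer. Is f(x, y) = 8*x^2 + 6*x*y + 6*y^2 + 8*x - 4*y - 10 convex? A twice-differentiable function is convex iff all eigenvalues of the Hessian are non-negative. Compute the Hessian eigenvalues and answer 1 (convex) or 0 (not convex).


The Hessian of f(x,y) = 8*x^2 + 6*x*y + 6*y^2 + 8*x - 4*y - 10 is:
H = [[16, 6], [6, 12]]
Trace = 16 + 12 = 28
Determinant = 16*12 - (6)^2 = 156
Discriminant = (28)^2 - 4*156 = 160.0
Eigenvalues: lambda_1 = 7.6754, lambda_2 = 20.3246
The function is convex.

1


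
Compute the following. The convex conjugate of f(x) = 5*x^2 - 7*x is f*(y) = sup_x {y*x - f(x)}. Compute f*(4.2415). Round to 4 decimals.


f*(y) = sup_x {y*x - a*x^2 - b*x} = sup_x {(y-b)*x - a*x^2}
FOC: (y - b) - 2a*x = 0 => x* = (y - b)/(2a)
x* = (4.2415 + 7)/(2*5) = 1.1242
f*(4.2415) = (y-b)^2/(4a) = (4.2415 + 7)^2/(4*5)
= 126.3713/20 = 6.3186


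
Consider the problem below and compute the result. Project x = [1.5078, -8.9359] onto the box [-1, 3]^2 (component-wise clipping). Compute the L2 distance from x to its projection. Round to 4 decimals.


Project each component onto [-1, 3].
clip(1.5078) = 1.5078, clip(-8.9359) = -1.0
Projection = [1.5078, -1.0]
Squared diffs: [0.0, 62.9785]
Distance = sqrt(62.9785) = 7.9359


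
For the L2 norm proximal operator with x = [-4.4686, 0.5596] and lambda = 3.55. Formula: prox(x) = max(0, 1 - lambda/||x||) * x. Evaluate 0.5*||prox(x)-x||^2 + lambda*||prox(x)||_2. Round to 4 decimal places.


Step 1: Compute ||x||.
||x|| = 4.5035
Step 2: Compute scaling factor.
scale = max(0, 1 - 3.55/4.5035) = 0.2117
Step 3: prox(x) = [-0.9461, 0.1185]
||prox(x)|| = 0.9535
Step 4: Proximal objective.
0.5*||prox-x||^2 = 6.3013
lambda*||prox|| = 3.3849
Total = 9.6862


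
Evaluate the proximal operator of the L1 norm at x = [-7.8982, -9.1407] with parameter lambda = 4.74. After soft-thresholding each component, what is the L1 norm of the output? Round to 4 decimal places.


Soft-thresholding with lambda = 4.74:
prox(-7.8982) = sign(-7.8982)*max(|-7.8982| - 4.74, 0) = -3.1582
prox(-9.1407) = sign(-9.1407)*max(|-9.1407| - 4.74, 0) = -4.4007
prox(x) = [-3.1582, -4.4007]
||prox(x)||_1 = 3.1582 + 4.4007 = 7.5589


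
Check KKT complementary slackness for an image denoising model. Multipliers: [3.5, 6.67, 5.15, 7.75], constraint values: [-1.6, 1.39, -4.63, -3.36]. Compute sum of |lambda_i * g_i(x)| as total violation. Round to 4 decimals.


KKT complementary slackness check:
lambda_1 * g_1 = 3.5 * -1.6 = -5.6
lambda_2 * g_2 = 6.67 * 1.39 = 9.2713
lambda_3 * g_3 = 5.15 * -4.63 = -23.8445
lambda_4 * g_4 = 7.75 * -3.36 = -26.04
Total violation = 5.6 + 9.2713 + 23.8445 + 26.04 = 64.7558


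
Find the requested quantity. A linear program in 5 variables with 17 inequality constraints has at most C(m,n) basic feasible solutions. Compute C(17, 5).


Each vertex corresponds to some choice of n active constraints out of m, so the number of vertices is at most C(m, n) = m! / (n!(m-n)!).
m = 17, n = 5
Numerator: 17 * 16 * 15 * 14 * 13
Denominator: 5! = 120
C(17, 5) = 6188


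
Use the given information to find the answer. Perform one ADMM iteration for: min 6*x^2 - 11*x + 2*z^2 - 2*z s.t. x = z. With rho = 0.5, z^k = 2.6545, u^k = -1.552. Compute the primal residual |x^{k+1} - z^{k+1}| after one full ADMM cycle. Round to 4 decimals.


ADMM iteration with rho = 0.5, z^k = 2.6545, u^k = -1.552
Step 1: x-update.
Minimize 6*x^2 - 11*x + (0.5/2)*(x - 2.6545 - 1.552)^2
FOC: (2*6 + 0.5)*x = 11 + 0.5*(2.6545 + 1.552)
x^{k+1} = 1.0483
Step 2: z-update.
Minimize 2*z^2 - 2*z + (0.5/2)*(1.0483 - z - 1.552)^2
FOC: (2*2 + 0.5)*z = 2 + 0.5*(1.0483 - 1.552)
z^{k+1} = 0.3885
Step 3: u-update.
u^{k+1} = -1.552 + 1.0483 - 0.3885 = -0.8922
Step 4: Primal residual = |1.0483 - 0.3885| = 0.6598


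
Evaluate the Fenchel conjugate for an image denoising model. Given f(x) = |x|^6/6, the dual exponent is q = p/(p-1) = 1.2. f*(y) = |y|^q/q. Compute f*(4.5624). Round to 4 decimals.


The conjugate exponent q satisfies 1/p + 1/q = 1.
p = 6, so q = 6/(6 - 1) = 1.2
|y|^q = 4.5624^1.2 = 6.1806
f*(4.5624) = 6.1806 / 1.2 = 5.1505


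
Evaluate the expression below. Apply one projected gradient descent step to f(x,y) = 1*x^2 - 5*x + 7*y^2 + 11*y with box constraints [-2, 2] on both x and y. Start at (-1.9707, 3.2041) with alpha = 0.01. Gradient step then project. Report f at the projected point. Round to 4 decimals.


Step 1: Compute gradient at (-1.9707, 3.2041).
grad_x = 2*1*-1.9707 - 5 = -8.9414
grad_y = 2*7*3.2041 + 11 = 55.8574
Step 2: Gradient step.
x_raw = -1.9707 - 0.01*-8.9414 = -1.8813
y_raw = 3.2041 - 0.01*55.8574 = 2.6455
Step 3: Project onto [-2, 2].
x_proj = clip(-1.8813) = -1.8813
y_proj = clip(2.6455) = 2.0
Step 4: Evaluate f.
f(-1.8813, 2.0) = 62.9457


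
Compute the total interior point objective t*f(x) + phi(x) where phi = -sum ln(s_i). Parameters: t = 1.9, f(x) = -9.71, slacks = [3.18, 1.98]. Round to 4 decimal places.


Step 1: Compute log-barrier.
ln values: [1.1569, 0.6831]
phi = -(1.1569 + 0.6831) = -1.84
Step 2: Compute augmented objective.
t*f(x) = 1.9*-9.71 = -18.449
Total = -18.449 - 1.84 = -20.289


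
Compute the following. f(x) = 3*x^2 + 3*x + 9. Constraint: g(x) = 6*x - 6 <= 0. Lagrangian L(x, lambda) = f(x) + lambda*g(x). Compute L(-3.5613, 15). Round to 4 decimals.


Step 1: Evaluate f(x).
f(-3.5613) = 3*(-3.5613)^2 + 3*(-3.5613) + 9 = 36.3647
Step 2: Evaluate g(x).
g(-3.5613) = 6*-3.5613 - 6 = -27.3678
Step 3: Compute Lagrangian.
L = 36.3647 + 15*-27.3678 = -374.1523


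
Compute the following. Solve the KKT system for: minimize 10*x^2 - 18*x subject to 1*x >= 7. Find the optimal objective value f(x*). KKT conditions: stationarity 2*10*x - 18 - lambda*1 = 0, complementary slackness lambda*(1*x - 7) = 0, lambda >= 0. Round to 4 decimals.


Step 1: Try lambda = 0 (constraint inactive).
x_unc = 18/(2*10) = 0.9
Check: 1*0.9 = 0.9 < 7 -- violated!
Step 2: Constraint must be active: 1*x = 7
x* = 7/1 = 7.0
lambda = (2*10*7.0 - 18)/1 = 122.0
Step 3: Compute optimal value.
f(x*) = 10*7.0^2 - 18*7.0 = 364.0


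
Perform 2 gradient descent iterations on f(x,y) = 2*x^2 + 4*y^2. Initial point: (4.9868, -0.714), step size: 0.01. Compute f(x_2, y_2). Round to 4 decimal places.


Gradient descent on f(x,y) = 2*x^2 + 4*y^2.
Starting point: (4.9868, -0.714), alpha = 0.01
Step 1: grad_x = 2*2*4.9868 = 19.9472, grad_y = 2*4*-0.714 = -5.712
  x_1 = 4.9868 - 0.01*19.9472 = 4.7873
  y_1 = -0.714 - 0.01*-5.712 = -0.6569
Step 2: grad_x = 2*2*4.7873 = 19.1493, grad_y = 2*4*-0.6569 = -5.255
  x_2 = 4.7873 - 0.01*19.1493 = 4.5958
  y_2 = -0.6569 - 0.01*-5.255 = -0.6043
f(4.5958, -0.6043) = 2*4.5958^2 + 4*(-0.6043)^2 = 43.7043


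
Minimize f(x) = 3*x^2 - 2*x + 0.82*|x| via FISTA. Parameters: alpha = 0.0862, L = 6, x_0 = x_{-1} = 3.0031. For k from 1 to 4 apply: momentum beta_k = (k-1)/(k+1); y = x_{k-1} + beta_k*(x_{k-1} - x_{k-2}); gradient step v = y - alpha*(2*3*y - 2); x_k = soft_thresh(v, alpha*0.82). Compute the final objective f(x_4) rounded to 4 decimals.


FISTA on f(x) = 3*x^2 - 2*x + 0.82*|x|
L = 6, alpha = 0.0862
Iteration 1: beta = 0.0, y = 3.0031 + 0.0*(3.0031 - 3.0031) = 3.0031
  grad(y) = 16.0186, v = y - alpha*grad = 1.6223
  prox(v) = soft_thresh(1.6223, 0.0707) = 1.5516
Iteration 2: beta = 0.3333, y = 1.5516 + 0.3333*(1.5516 - 3.0031) = 1.0678
  grad(y) = 4.4067, v = y - alpha*grad = 0.6879
  prox(v) = soft_thresh(0.6879, 0.0707) = 0.6172
Iteration 3: beta = 0.5, y = 0.6172 + 0.5*(0.6172 - 1.5516) = 0.1501
  grad(y) = -1.0997, v = y - alpha*grad = 0.2448
  prox(v) = soft_thresh(0.2448, 0.0707) = 0.1742
Iteration 4: beta = 0.6, y = 0.1742 + 0.6*(0.1742 - 0.6172) = -0.0917
  grad(y) = -2.5501, v = y - alpha*grad = 0.1281
  prox(v) = soft_thresh(0.1281, 0.0707) = 0.0575
f(x_4) = 3*0.0575^2 - 2*0.0575 + 0.82*|0.0575| = -0.0579


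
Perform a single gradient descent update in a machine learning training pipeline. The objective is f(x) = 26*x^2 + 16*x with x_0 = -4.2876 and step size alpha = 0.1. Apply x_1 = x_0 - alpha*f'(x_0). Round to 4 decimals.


We compute the gradient at x_0 and apply the update.
f'(x) = 52*x + 16
f'(-4.2876) = 52*-4.2876 + 16 = -206.9552
x_1 = -4.2876 - 0.1*-206.9552 = 16.4079


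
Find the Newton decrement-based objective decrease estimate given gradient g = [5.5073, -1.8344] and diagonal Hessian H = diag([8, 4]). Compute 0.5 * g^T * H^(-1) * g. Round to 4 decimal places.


Step 1: H is diagonal, so H^(-1) * g = [0.6884, -0.4586].
Step 2: g^T H^(-1) g = sum_i g_i^2 / H_ii
  = (5.5073)^2/8 + (-1.8344)^2/4
  = 3.7913 + 0.8413 = 4.6326
Step 3: Objective decrease = 0.5 * g^T H^(-1) g = 2.3163


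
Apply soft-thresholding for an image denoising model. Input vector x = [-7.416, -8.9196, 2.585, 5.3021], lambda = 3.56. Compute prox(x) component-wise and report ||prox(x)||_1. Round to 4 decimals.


Soft-thresholding with lambda = 3.56:
prox(-7.416) = sign(-7.416)*max(|-7.416| - 3.56, 0) = -3.856
prox(-8.9196) = sign(-8.9196)*max(|-8.9196| - 3.56, 0) = -5.3596
prox(2.585) = sign(2.585)*max(|2.585| - 3.56, 0) = 0.0
prox(5.3021) = sign(5.3021)*max(|5.3021| - 3.56, 0) = 1.7421
prox(x) = [-3.856, -5.3596, 0.0, 1.7421]
||prox(x)||_1 = 3.856 + 5.3596 + 0.0 + 1.7421 = 10.9577


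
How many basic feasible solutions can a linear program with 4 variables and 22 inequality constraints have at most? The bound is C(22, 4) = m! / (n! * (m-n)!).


Each vertex corresponds to some choice of n active constraints out of m, so the number of vertices is at most C(m, n) = m! / (n!(m-n)!).
m = 22, n = 4
Numerator: 22 * 21 * 20 * 19
Denominator: 4! = 24
C(22, 4) = 7315


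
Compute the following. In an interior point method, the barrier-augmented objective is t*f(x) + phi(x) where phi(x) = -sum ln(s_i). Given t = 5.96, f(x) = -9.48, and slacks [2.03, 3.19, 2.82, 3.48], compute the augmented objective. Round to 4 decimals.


Step 1: Compute log-barrier.
ln values: [0.708, 1.16, 1.0367, 1.247]
phi = -(0.708 + 1.16 + 1.0367 + 1.247) = -4.1518
Step 2: Compute augmented objective.
t*f(x) = 5.96*-9.48 = -56.5008
Total = -56.5008 - 4.1518 = -60.6526


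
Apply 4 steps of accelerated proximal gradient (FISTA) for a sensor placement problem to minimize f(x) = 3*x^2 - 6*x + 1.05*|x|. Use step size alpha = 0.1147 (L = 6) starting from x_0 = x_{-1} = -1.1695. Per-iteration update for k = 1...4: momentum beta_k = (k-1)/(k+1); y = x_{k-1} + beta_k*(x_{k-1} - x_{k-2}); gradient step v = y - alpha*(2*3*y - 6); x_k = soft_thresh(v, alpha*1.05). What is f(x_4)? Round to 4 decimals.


FISTA on f(x) = 3*x^2 - 6*x + 1.05*|x|
L = 6, alpha = 0.1147
Iteration 1: beta = 0.0, y = -1.1695 + 0.0*(-1.1695 + 1.1695) = -1.1695
  grad(y) = -13.017, v = y - alpha*grad = 0.3235
  prox(v) = soft_thresh(0.3235, 0.1204) = 0.2031
Iteration 2: beta = 0.3333, y = 0.2031 + 0.3333*(0.2031 + 1.1695) = 0.6607
  grad(y) = -2.0361, v = y - alpha*grad = 0.8942
  prox(v) = soft_thresh(0.8942, 0.1204) = 0.7738
Iteration 3: beta = 0.5, y = 0.7738 + 0.5*(0.7738 - 0.2031) = 1.0591
  grad(y) = 0.3545, v = y - alpha*grad = 1.0184
  prox(v) = soft_thresh(1.0184, 0.1204) = 0.898
Iteration 4: beta = 0.6, y = 0.898 + 0.6*(0.898 - 0.7738) = 0.9725
  grad(y) = -0.1649, v = y - alpha*grad = 0.9914
  prox(v) = soft_thresh(0.9914, 0.1204) = 0.871
f(x_4) = 3*0.871^2 - 6*0.871 + 1.05*|0.871| = -2.0355


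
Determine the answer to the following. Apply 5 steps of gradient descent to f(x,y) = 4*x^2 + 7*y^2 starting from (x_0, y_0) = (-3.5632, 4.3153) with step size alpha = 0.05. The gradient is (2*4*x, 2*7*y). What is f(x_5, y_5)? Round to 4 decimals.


Gradient descent on f(x,y) = 4*x^2 + 7*y^2.
Starting point: (-3.5632, 4.3153), alpha = 0.05
Step 1: grad_x = 2*4*-3.5632 = -28.5056, grad_y = 2*7*4.3153 = 60.4142
  x_1 = -3.5632 - 0.05*-28.5056 = -2.1379
  y_1 = 4.3153 - 0.05*60.4142 = 1.2946
Step 2: grad_x = 2*4*-2.1379 = -17.1034, grad_y = 2*7*1.2946 = 18.1243
  x_2 = -2.1379 - 0.05*-17.1034 = -1.2828
  y_2 = 1.2946 - 0.05*18.1243 = 0.3884
Step 3: grad_x = 2*4*-1.2828 = -10.262, grad_y = 2*7*0.3884 = 5.4373
  x_3 = -1.2828 - 0.05*-10.262 = -0.7697
  y_3 = 0.3884 - 0.05*5.4373 = 0.1165
Step 4: grad_x = 2*4*-0.7697 = -6.1572, grad_y = 2*7*0.1165 = 1.6312
  x_4 = -0.7697 - 0.05*-6.1572 = -0.4618
  y_4 = 0.1165 - 0.05*1.6312 = 0.035
Step 5: grad_x = 2*4*-0.4618 = -3.6943, grad_y = 2*7*0.035 = 0.4894
  x_5 = -0.4618 - 0.05*-3.6943 = -0.2771
  y_5 = 0.035 - 0.05*0.4894 = 0.0105
f(-0.2771, 0.0105) = 4*(-0.2771)^2 + 7*0.0105^2 = 0.3079


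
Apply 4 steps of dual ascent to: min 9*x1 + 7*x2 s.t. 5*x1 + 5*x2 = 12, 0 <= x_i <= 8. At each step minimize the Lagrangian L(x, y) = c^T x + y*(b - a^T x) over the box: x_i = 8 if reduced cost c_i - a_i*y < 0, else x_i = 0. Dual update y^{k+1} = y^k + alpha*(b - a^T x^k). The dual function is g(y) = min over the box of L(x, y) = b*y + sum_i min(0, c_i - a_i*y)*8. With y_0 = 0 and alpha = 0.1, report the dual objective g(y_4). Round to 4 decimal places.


Dual ascent for LP: min 9*x1 + 7*x2, 5*x1 + 5*x2 = 12, 0 <= x_i <= 8
Step 1: y^k = 0.0, reduced costs: (9.0, 7.0)
  x^k = (0.0, 0.0), subgradient = b - a^T x = 12.0
  y^{k+1} = 0.0 + 0.1*12.0 = 1.2
Step 2: y^k = 1.2, reduced costs: (3.0, 1.0)
  x^k = (0.0, 0.0), subgradient = b - a^T x = 12.0
  y^{k+1} = 1.2 + 0.1*12.0 = 2.4
Step 3: y^k = 2.4, reduced costs: (-3.0, -5.0)
  x^k = (8.0, 8.0), subgradient = b - a^T x = -68.0
  y^{k+1} = 2.4 + 0.1*-68.0 = -4.4
Step 4: y^k = -4.4, reduced costs: (31.0, 29.0)
  x^k = (0.0, 0.0), subgradient = b - a^T x = 12.0
  y^{k+1} = -4.4 + 0.1*12.0 = -3.2
Dual objective at y_4 = -3.2: reduced costs (25.0, 23.0), box minimizer x = (0.0, 0.0)
g(y_4) = b*y + (c1 - a1*y)*x1 + (c2 - a2*y)*x2 = 12*(-3.2) + 25.0*0.0 + 23.0*0.0 = -38.4 + 0.0 + 0.0 = -38.4


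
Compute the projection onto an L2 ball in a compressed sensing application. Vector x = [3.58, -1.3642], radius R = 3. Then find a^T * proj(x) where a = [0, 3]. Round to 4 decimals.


Step 1: Compute ||x|| (intermediates to 6 decimals).
||x|| = sqrt(3.58^2 + (-1.3642)^2) = 3.831115
Step 2: Project.
Since ||x|| > R, scale = R/||x|| = 3/3.831115 = 0.783062, proj(x) = scale * x
proj(x) = [2.803362, -1.068253]
Step 3: Dot product.
a^T * proj(x) = 0*2.803362 + 3*(-1.068253) = -3.2048


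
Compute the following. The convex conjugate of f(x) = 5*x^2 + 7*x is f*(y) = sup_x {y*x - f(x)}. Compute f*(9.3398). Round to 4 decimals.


f*(y) = sup_x {y*x - a*x^2 - b*x} = sup_x {(y-b)*x - a*x^2}
FOC: (y - b) - 2a*x = 0 => x* = (y - b)/(2a)
x* = (9.3398 - 7)/(2*5) = 0.234
f*(9.3398) = (y-b)^2/(4a) = (9.3398 - 7)^2/(4*5)
= 5.4747/20 = 0.2737


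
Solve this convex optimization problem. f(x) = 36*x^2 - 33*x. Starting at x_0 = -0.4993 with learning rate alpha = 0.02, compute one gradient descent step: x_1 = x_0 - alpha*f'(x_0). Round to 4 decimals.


We compute the gradient at x_0 and apply the update.
f'(x) = 72*x - 33
f'(-0.4993) = 72*-0.4993 - 33 = -68.9496
x_1 = -0.4993 - 0.02*-68.9496 = 0.8797


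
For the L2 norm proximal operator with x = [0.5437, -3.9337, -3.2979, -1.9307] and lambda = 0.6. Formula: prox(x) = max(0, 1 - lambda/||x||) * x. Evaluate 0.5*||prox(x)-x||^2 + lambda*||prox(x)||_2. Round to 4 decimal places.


Step 1: Compute ||x||.
||x|| = 5.5112
Step 2: Compute scaling factor.
scale = max(0, 1 - 0.6/5.5112) = 0.8911
Step 3: prox(x) = [0.4845, -3.5054, -2.9389, -1.7205]
||prox(x)|| = 4.9112
Step 4: Proximal objective.
0.5*||prox-x||^2 = 0.18
lambda*||prox|| = 2.9467
Total = 3.1267


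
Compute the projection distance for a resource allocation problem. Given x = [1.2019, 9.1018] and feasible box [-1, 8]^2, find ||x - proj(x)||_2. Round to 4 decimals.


Project each component onto [-1, 8].
clip(1.2019) = 1.2019, clip(9.1018) = 8.0
Projection = [1.2019, 8.0]
Squared diffs: [0.0, 1.214]
Distance = sqrt(1.214) = 1.1018


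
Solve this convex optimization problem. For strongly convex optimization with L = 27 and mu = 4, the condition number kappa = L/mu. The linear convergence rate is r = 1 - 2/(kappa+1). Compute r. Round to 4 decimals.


Step 1: Compute the condition number.
kappa = L/mu = 27/4 = 6.75
Step 2: Compute the convergence rate.
r = 1 - 2/(kappa + 1) = 1 - 2*mu/(L + mu) = (L - mu)/(L + mu) = 23/31 = 0.7419


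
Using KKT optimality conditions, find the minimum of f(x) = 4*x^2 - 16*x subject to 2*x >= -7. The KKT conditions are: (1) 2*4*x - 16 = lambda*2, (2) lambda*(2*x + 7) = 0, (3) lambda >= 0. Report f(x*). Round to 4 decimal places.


Step 1: Try lambda = 0 (constraint inactive).
Stationarity: 2*4*x - 16 = 0
x* = 16/(2*4) = 2.0
Check constraint: 2*2.0 = 4.0 >= -7 -- satisfied.
Step 2: Compute optimal value.
f(x*) = 4*2.0^2 - 16*2.0 = -16.0


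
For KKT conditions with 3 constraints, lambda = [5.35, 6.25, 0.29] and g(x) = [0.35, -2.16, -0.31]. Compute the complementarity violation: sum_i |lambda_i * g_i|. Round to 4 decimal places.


KKT complementary slackness check:
lambda_1 * g_1 = 5.35 * 0.35 = 1.8725
lambda_2 * g_2 = 6.25 * -2.16 = -13.5
lambda_3 * g_3 = 0.29 * -0.31 = -0.0899
Total violation = 1.8725 + 13.5 + 0.0899 = 15.4624


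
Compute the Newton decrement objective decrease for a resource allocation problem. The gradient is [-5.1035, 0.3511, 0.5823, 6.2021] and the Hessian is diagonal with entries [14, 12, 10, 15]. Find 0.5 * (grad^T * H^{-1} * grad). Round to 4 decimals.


Step 1: H is diagonal, so H^(-1) * g = [-0.3645, 0.0293, 0.0582, 0.4135].
Step 2: g^T H^(-1) g = sum_i g_i^2 / H_ii
  = (-5.1035)^2/14 + (0.3511)^2/12 + (0.5823)^2/10 + (6.2021)^2/15
  = 1.8604 + 0.0103 + 0.0339 + 2.5644 = 4.469
Step 3: Objective decrease = 0.5 * g^T H^(-1) g = 2.2345


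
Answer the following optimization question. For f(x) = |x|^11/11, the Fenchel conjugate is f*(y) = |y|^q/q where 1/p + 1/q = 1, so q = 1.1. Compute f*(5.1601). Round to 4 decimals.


The conjugate exponent q satisfies 1/p + 1/q = 1.
p = 11, so q = 11/(11 - 1) = 1.1
|y|^q = 5.1601^1.1 = 6.0803
f*(5.1601) = 6.0803 / 1.1 = 5.5275


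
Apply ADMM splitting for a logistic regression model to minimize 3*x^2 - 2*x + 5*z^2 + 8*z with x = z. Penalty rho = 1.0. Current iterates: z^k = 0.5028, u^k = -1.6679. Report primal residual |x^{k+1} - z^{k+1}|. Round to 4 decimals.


ADMM iteration with rho = 1.0, z^k = 0.5028, u^k = -1.6679
Step 1: x-update.
Minimize 3*x^2 - 2*x + (1.0/2)*(x - 0.5028 - 1.6679)^2
FOC: (2*3 + 1.0)*x = 2 + 1.0*(0.5028 + 1.6679)
x^{k+1} = 0.5958
Step 2: z-update.
Minimize 5*z^2 + 8*z + (1.0/2)*(0.5958 - z - 1.6679)^2
FOC: (2*5 + 1.0)*z = -8 + 1.0*(0.5958 - 1.6679)
z^{k+1} = -0.8247
Step 3: u-update.
u^{k+1} = -1.6679 + 0.5958 + 0.8247 = -0.2474
Step 4: Primal residual = |0.5958 + 0.8247| = 1.4205


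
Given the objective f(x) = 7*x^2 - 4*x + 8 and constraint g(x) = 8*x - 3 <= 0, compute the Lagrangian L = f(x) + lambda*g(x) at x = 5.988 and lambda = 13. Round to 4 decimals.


Step 1: Evaluate f(x).
f(5.988) = 7*5.988^2 - 4*5.988 + 8 = 235.041
Step 2: Evaluate g(x).
g(5.988) = 8*5.988 - 3 = 44.904
Step 3: Compute Lagrangian.
L = 235.041 + 13*44.904 = 818.793


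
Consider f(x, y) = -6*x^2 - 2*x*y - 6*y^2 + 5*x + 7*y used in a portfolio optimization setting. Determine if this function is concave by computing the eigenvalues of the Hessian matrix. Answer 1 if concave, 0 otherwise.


The Hessian of f(x,y) = -6*x^2 - 2*x*y - 6*y^2 + 5*x + 7*y is:
H = [[-12, -2], [-2, -12]]
Trace = -12 - 12 = -24
Determinant = -12*-12 - (-2)^2 = 140
Discriminant = (-24)^2 - 4*140 = 16.0
Eigenvalues: lambda_1 = -14.0, lambda_2 = -10.0
The function is concave.

1


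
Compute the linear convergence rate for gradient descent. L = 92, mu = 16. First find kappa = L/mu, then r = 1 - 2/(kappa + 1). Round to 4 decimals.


Step 1: Compute the condition number.
kappa = L/mu = 92/16 = 5.75
Step 2: Compute the convergence rate.
r = 1 - 2/(kappa + 1) = 1 - 2*mu/(L + mu) = (L - mu)/(L + mu) = 76/108 = 0.7037


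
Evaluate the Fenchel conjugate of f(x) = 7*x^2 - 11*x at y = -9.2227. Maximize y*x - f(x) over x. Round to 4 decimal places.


f*(y) = sup_x {y*x - a*x^2 - b*x} = sup_x {(y-b)*x - a*x^2}
FOC: (y - b) - 2a*x = 0 => x* = (y - b)/(2a)
x* = (-9.2227 + 11)/(2*7) = 0.127
f*(-9.2227) = (y-b)^2/(4a) = (-9.2227 + 11)^2/(4*7)
= 3.1588/28 = 0.1128


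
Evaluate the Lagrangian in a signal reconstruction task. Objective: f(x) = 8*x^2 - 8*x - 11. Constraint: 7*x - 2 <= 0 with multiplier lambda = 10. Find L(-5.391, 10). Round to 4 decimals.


Step 1: Evaluate f(x).
f(-5.391) = 8*(-5.391)^2 - 8*(-5.391) - 11 = 264.631
Step 2: Evaluate g(x).
g(-5.391) = 7*-5.391 - 2 = -39.737
Step 3: Compute Lagrangian.
L = 264.631 + 10*-39.737 = -132.739


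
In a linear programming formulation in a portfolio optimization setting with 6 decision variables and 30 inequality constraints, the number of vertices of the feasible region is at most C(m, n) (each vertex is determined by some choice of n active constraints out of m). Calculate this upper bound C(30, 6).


Each vertex corresponds to some choice of n active constraints out of m, so the number of vertices is at most C(m, n) = m! / (n!(m-n)!).
m = 30, n = 6
Numerator: 30 * 29 * 28 * 27 * 26 * 25
Denominator: 6! = 720
C(30, 6) = 593775


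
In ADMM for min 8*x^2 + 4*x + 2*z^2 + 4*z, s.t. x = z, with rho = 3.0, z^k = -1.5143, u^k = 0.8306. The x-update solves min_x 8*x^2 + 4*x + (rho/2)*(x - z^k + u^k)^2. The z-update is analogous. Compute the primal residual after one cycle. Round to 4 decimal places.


ADMM iteration with rho = 3.0, z^k = -1.5143, u^k = 0.8306
Step 1: x-update.
Minimize 8*x^2 + 4*x + (3.0/2)*(x + 1.5143 + 0.8306)^2
FOC: (2*8 + 3.0)*x = -4 + 3.0*(-1.5143 - 0.8306)
x^{k+1} = -0.5808
Step 2: z-update.
Minimize 2*z^2 + 4*z + (3.0/2)*(-0.5808 - z + 0.8306)^2
FOC: (2*2 + 3.0)*z = -4 + 3.0*(-0.5808 + 0.8306)
z^{k+1} = -0.4644
Step 3: u-update.
u^{k+1} = 0.8306 - 0.5808 + 0.4644 = 0.7142
Step 4: Primal residual = |-0.5808 + 0.4644| = 0.1164


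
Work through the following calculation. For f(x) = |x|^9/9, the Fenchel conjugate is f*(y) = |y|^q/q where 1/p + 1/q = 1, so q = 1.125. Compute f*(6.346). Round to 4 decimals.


The conjugate exponent q satisfies 1/p + 1/q = 1.
p = 9, so q = 9/(9 - 1) = 1.125
|y|^q = 6.346^1.125 = 7.9949
f*(6.346) = 7.9949 / 1.125 = 7.1066


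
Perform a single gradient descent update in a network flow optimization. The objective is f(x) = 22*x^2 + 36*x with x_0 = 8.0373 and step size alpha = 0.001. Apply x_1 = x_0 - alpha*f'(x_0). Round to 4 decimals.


We compute the gradient at x_0 and apply the update.
f'(x) = 44*x + 36
f'(8.0373) = 44*8.0373 + 36 = 389.6412
x_1 = 8.0373 - 0.001*389.6412 = 7.6477


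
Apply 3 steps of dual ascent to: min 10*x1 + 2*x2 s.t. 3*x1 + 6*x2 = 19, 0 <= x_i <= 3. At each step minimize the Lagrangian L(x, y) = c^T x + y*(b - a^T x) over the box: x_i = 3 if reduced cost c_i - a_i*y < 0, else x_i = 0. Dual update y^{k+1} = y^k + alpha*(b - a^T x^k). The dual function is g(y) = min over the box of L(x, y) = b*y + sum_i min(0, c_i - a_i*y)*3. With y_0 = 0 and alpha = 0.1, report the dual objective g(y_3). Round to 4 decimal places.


Dual ascent for LP: min 10*x1 + 2*x2, 3*x1 + 6*x2 = 19, 0 <= x_i <= 3
Step 1: y^k = 0.0, reduced costs: (10.0, 2.0)
  x^k = (0.0, 0.0), subgradient = b - a^T x = 19.0
  y^{k+1} = 0.0 + 0.1*19.0 = 1.9
Step 2: y^k = 1.9, reduced costs: (4.3, -9.4)
  x^k = (0.0, 3.0), subgradient = b - a^T x = 1.0
  y^{k+1} = 1.9 + 0.1*1.0 = 2.0
Step 3: y^k = 2.0, reduced costs: (4.0, -10.0)
  x^k = (0.0, 3.0), subgradient = b - a^T x = 1.0
  y^{k+1} = 2.0 + 0.1*1.0 = 2.1
Dual objective at y_3 = 2.1: reduced costs (3.7, -10.6), box minimizer x = (0.0, 3.0)
g(y_3) = b*y + (c1 - a1*y)*x1 + (c2 - a2*y)*x2 = 19*2.1 + 3.7*0.0 + (-10.6)*3.0 = 39.9 + 0.0 - 31.8 = 8.1


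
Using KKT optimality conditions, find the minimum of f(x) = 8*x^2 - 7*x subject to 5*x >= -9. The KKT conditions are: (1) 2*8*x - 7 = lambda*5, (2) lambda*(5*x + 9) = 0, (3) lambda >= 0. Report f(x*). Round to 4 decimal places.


Step 1: Try lambda = 0 (constraint inactive).
Stationarity: 2*8*x - 7 = 0
x* = 7/(2*8) = 0.4375
Check constraint: 5*0.4375 = 2.1875 >= -9 -- satisfied.
Step 2: Compute optimal value.
f(x*) = 8*0.4375^2 - 7*0.4375 = -1.5313


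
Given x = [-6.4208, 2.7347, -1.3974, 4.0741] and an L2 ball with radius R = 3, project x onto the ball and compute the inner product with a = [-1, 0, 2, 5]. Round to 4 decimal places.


Step 1: Compute ||x|| (intermediates to 6 decimals).
||x|| = sqrt((-6.4208)^2 + 2.7347^2 + (-1.3974)^2 + 4.0741^2) = 8.200992
Step 2: Project.
Since ||x|| > R, scale = R/||x|| = 3/8.200992 = 0.365809, proj(x) = scale * x
proj(x) = [-2.348786, 1.000378, -0.511181, 1.490342]
Step 3: Dot product.
a^T * proj(x) = -1*(-2.348786) + 0*1.000378 + 2*(-0.511181) + 5*1.490342 = 8.7781


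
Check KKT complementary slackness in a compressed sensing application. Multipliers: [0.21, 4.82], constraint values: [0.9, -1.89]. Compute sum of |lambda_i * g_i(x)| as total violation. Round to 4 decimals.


KKT complementary slackness check:
lambda_1 * g_1 = 0.21 * 0.9 = 0.189
lambda_2 * g_2 = 4.82 * -1.89 = -9.1098
Total violation = 0.189 + 9.1098 = 9.2988


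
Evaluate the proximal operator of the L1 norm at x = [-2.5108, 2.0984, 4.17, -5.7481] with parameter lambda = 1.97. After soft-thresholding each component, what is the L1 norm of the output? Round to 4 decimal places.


Soft-thresholding with lambda = 1.97:
prox(-2.5108) = sign(-2.5108)*max(|-2.5108| - 1.97, 0) = -0.5408
prox(2.0984) = sign(2.0984)*max(|2.0984| - 1.97, 0) = 0.1284
prox(4.17) = sign(4.17)*max(|4.17| - 1.97, 0) = 2.2
prox(-5.7481) = sign(-5.7481)*max(|-5.7481| - 1.97, 0) = -3.7781
prox(x) = [-0.5408, 0.1284, 2.2, -3.7781]
||prox(x)||_1 = 0.5408 + 0.1284 + 2.2 + 3.7781 = 6.6473


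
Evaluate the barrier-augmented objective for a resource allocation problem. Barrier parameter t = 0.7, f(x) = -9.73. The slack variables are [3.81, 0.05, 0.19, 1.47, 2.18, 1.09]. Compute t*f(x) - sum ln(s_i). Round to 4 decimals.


Step 1: Compute log-barrier.
ln values: [1.3376, -2.9957, -1.6607, 0.3853, 0.7793, 0.0862]
phi = -(1.3376 - 2.9957 - 1.6607 + 0.3853 + 0.7793 + 0.0862) = 2.0681
Step 2: Compute augmented objective.
t*f(x) = 0.7*-9.73 = -6.811
Total = -6.811 + 2.0681 = -4.7429


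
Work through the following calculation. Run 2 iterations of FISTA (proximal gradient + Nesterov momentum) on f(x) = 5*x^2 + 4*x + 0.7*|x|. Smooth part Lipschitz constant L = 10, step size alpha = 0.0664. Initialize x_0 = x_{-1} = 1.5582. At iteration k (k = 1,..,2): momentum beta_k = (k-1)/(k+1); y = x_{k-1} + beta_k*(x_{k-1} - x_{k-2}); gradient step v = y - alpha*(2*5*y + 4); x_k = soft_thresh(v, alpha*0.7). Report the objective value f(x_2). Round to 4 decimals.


FISTA on f(x) = 5*x^2 + 4*x + 0.7*|x|
L = 10, alpha = 0.0664
Iteration 1: beta = 0.0, y = 1.5582 + 0.0*(1.5582 - 1.5582) = 1.5582
  grad(y) = 19.582, v = y - alpha*grad = 0.258
  prox(v) = soft_thresh(0.258, 0.0465) = 0.2115
Iteration 2: beta = 0.3333, y = 0.2115 + 0.3333*(0.2115 - 1.5582) = -0.2374
  grad(y) = 1.6257, v = y - alpha*grad = -0.3454
  prox(v) = soft_thresh(-0.3454, 0.0465) = -0.2989
f(x_2) = 5*(-0.2989)^2 + 4*(-0.2989) + 0.7*|-0.2989| = -0.5397


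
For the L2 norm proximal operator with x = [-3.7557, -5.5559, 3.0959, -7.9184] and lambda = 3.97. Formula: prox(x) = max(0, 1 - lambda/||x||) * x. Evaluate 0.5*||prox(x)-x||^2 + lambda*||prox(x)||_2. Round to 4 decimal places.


Step 1: Compute ||x||.
||x|| = 10.8286
Step 2: Compute scaling factor.
scale = max(0, 1 - 3.97/10.8286) = 0.6334
Step 3: prox(x) = [-2.3788, -3.519, 1.9609, -5.0153]
||prox(x)|| = 6.8586
Step 4: Proximal objective.
0.5*||prox-x||^2 = 7.8805
lambda*||prox|| = 27.2286
Total = 35.1092


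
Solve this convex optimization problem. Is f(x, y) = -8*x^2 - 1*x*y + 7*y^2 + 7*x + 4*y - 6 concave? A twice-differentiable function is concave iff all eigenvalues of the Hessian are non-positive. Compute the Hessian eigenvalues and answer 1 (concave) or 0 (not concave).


The Hessian of f(x,y) = -8*x^2 - 1*x*y + 7*y^2 + 7*x + 4*y - 6 is:
H = [[-16, -1], [-1, 14]]
Trace = -16 + 14 = -2
Determinant = -16*14 - (-1)^2 = -225
Discriminant = (-2)^2 - 4*-225 = 904.0
Eigenvalues: lambda_1 = -16.0333, lambda_2 = 14.0333
The function is not concave.

0


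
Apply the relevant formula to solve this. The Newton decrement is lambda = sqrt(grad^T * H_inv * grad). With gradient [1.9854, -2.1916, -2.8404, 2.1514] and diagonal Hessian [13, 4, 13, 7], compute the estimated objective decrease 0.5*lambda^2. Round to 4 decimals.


Step 1: H is diagonal, so H^(-1) * g = [0.1527, -0.5479, -0.2185, 0.3073].
Step 2: g^T H^(-1) g = sum_i g_i^2 / H_ii
  = (1.9854)^2/13 + (-2.1916)^2/4 + (-2.8404)^2/13 + (2.1514)^2/7
  = 0.3032 + 1.2008 + 0.6206 + 0.6612 = 2.7858
Step 3: Objective decrease = 0.5 * g^T H^(-1) g = 1.3929


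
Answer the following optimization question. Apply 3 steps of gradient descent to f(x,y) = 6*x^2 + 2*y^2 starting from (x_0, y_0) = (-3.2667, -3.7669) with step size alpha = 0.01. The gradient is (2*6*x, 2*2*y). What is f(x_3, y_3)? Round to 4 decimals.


Gradient descent on f(x,y) = 6*x^2 + 2*y^2.
Starting point: (-3.2667, -3.7669), alpha = 0.01
Step 1: grad_x = 2*6*-3.2667 = -39.2004, grad_y = 2*2*-3.7669 = -15.0676
  x_1 = -3.2667 - 0.01*-39.2004 = -2.8747
  y_1 = -3.7669 - 0.01*-15.0676 = -3.6162
Step 2: grad_x = 2*6*-2.8747 = -34.4964, grad_y = 2*2*-3.6162 = -14.4649
  x_2 = -2.8747 - 0.01*-34.4964 = -2.5297
  y_2 = -3.6162 - 0.01*-14.4649 = -3.4716
Step 3: grad_x = 2*6*-2.5297 = -30.3568, grad_y = 2*2*-3.4716 = -13.8863
  x_3 = -2.5297 - 0.01*-30.3568 = -2.2262
  y_3 = -3.4716 - 0.01*-13.8863 = -3.3327
f(-2.2262, -3.3327) = 6*(-2.2262)^2 + 2*(-3.3327)^2 = 51.9488


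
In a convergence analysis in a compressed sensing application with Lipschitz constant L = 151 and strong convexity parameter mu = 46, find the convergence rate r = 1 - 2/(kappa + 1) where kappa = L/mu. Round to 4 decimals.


Step 1: Compute the condition number.
kappa = L/mu = 151/46 = 3.2826
Step 2: Compute the convergence rate.
r = 1 - 2/(kappa + 1) = 1 - 2*mu/(L + mu) = (L - mu)/(L + mu) = 105/197 = 0.533


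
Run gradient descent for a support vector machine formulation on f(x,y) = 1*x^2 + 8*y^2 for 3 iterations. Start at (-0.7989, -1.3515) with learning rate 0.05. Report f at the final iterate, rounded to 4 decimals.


Gradient descent on f(x,y) = 1*x^2 + 8*y^2.
Starting point: (-0.7989, -1.3515), alpha = 0.05
Step 1: grad_x = 2*1*-0.7989 = -1.5978, grad_y = 2*8*-1.3515 = -21.624
  x_1 = -0.7989 - 0.05*-1.5978 = -0.719
  y_1 = -1.3515 - 0.05*-21.624 = -0.2703
Step 2: grad_x = 2*1*-0.719 = -1.438, grad_y = 2*8*-0.2703 = -4.3248
  x_2 = -0.719 - 0.05*-1.438 = -0.6471
  y_2 = -0.2703 - 0.05*-4.3248 = -0.0541
Step 3: grad_x = 2*1*-0.6471 = -1.2942, grad_y = 2*8*-0.0541 = -0.865
  x_3 = -0.6471 - 0.05*-1.2942 = -0.5824
  y_3 = -0.0541 - 0.05*-0.865 = -0.0108
f(-0.5824, -0.0108) = 1*(-0.5824)^2 + 8*(-0.0108)^2 = 0.3401


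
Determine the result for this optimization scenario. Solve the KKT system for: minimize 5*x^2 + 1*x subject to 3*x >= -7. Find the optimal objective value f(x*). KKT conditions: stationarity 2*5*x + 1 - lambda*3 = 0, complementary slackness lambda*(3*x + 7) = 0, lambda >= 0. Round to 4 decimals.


Step 1: Try lambda = 0 (constraint inactive).
Stationarity: 2*5*x + 1 = 0
x* = -1/(2*5) = -0.1
Check constraint: 3*-0.1 = -0.3 >= -7 -- satisfied.
Step 2: Compute optimal value.
f(x*) = 5*(-0.1)^2 + 1*(-0.1) = -0.05


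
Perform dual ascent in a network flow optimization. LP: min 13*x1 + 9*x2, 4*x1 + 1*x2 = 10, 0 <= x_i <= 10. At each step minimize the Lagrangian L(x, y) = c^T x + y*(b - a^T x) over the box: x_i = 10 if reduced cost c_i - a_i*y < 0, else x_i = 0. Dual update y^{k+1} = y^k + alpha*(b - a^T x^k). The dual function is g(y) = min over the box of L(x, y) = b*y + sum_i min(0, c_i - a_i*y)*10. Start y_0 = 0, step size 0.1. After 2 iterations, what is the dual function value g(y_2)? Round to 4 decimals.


Dual ascent for LP: min 13*x1 + 9*x2, 4*x1 + 1*x2 = 10, 0 <= x_i <= 10
Step 1: y^k = 0.0, reduced costs: (13.0, 9.0)
  x^k = (0.0, 0.0), subgradient = b - a^T x = 10.0
  y^{k+1} = 0.0 + 0.1*10.0 = 1.0
Step 2: y^k = 1.0, reduced costs: (9.0, 8.0)
  x^k = (0.0, 0.0), subgradient = b - a^T x = 10.0
  y^{k+1} = 1.0 + 0.1*10.0 = 2.0
Dual objective at y_2 = 2.0: reduced costs (5.0, 7.0), box minimizer x = (0.0, 0.0)
g(y_2) = b*y + (c1 - a1*y)*x1 + (c2 - a2*y)*x2 = 10*2.0 + 5.0*0.0 + 7.0*0.0 = 20.0 + 0.0 + 0.0 = 20.0


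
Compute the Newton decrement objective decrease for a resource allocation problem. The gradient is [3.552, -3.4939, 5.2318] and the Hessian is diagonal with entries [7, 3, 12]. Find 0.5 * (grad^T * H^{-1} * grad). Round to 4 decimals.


Step 1: H is diagonal, so H^(-1) * g = [0.5074, -1.1646, 0.436].
Step 2: g^T H^(-1) g = sum_i g_i^2 / H_ii
  = (3.552)^2/7 + (-3.4939)^2/3 + (5.2318)^2/12
  = 1.8024 + 4.0691 + 2.281 = 8.1525
Step 3: Objective decrease = 0.5 * g^T H^(-1) g = 4.0762


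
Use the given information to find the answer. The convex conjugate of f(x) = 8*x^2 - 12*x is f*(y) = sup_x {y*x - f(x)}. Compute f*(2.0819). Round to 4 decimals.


f*(y) = sup_x {y*x - a*x^2 - b*x} = sup_x {(y-b)*x - a*x^2}
FOC: (y - b) - 2a*x = 0 => x* = (y - b)/(2a)
x* = (2.0819 + 12)/(2*8) = 0.8801
f*(2.0819) = (y-b)^2/(4a) = (2.0819 + 12)^2/(4*8)
= 198.2999/32 = 6.1969


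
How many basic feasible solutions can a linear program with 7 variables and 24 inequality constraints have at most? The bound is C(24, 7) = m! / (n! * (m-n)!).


Each vertex corresponds to some choice of n active constraints out of m, so the number of vertices is at most C(m, n) = m! / (n!(m-n)!).
m = 24, n = 7
Numerator: 24 * 23 * 22 * 21 * 20 * 19 * 18
Denominator: 7! = 5040
C(24, 7) = 346104
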